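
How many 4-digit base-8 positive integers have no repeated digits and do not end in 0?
Last digit: 7 nonzero choices. First digit: 6 (nonzero, ≠last). Middle 2: P(6,2) = 30. Total = 1260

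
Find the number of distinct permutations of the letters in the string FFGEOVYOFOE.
11! / (3! × 3! × 1! × 1! × 1! × 2!) = 554400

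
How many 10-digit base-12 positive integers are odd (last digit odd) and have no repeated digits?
Last∈{1,3,5,7,9,11}. Last=0: 0. Last nonzero: 6×10×P(10,8) = 108864000. Total = 108864000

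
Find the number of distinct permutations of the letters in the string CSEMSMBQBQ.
10! / (2! × 2! × 1! × 2! × 1! × 2!) = 226800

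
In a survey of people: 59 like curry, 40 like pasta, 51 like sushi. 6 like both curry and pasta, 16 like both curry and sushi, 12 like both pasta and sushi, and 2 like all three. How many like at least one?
|A∪B∪C| = 59+40+51-6-16-12+2 = 118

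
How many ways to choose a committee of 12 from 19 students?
C(19,12) = 19!/(12!×7!) = 50388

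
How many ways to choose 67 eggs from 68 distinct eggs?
C(68,67) = 68!/(67!×1!) = 68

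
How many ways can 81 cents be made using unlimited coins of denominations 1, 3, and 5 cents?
Coefficient of x^81 in 1/(1-x^1) · 1/(1-x^3) · 1/(1-x^5). Case on j = number of 5-cent coins (j = 0..16); remainder r = 81 - 5j is made from {1,3} in ⌊r/3⌋+1 ways. r = 81, 76, 71, 66, 61, 56, 51, 46, 41, 36, 31, 26, 21, 16, 11, 6, 1 → 28 + 26 + 24 + 23 + 21 + 19 + 18 + 16 + 14 + 13 + 11 + 9 + 8 + 6 + 4 + 3 + 1 = 244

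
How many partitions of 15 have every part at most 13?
Let r_j(i) = number of partitions of i into parts ≤ j, for i = 0..15. r_1(i) = 1 for all i; r_j(i) = r_{j-1}(i) + r_j(i-j). Rows j = 2..13: ≤2: 1 1 2 2 3 3 4 4 5 5 6 6 7 7 8 8; ≤3: 1 1 2 3 4 5 7 8 10 12 14 16 19 21 24 27; ≤4: 1 1 2 3 5 6 9 11 15 18 23 27 34 39 47 54; ≤5: 1 1 2 3 5 7 10 13 18 23 30 37 47 57 70 84; ≤6: 1 1 2 3 5 7 11 14 20 26 35 44 58 71 90 110; ≤7: 1 1 2 3 5 7 11 15 21 28 38 49 65 82 105 131; ≤8: 1 1 2 3 5 7 11 15 22 29 40 52 70 89 116 146; ≤9: 1 1 2 3 5 7 11 15 22 30 41 54 73 94 123 157; ≤10: 1 1 2 3 5 7 11 15 22 30 42 55 75 97 128 164; ≤11: 1 1 2 3 5 7 11 15 22 30 42 56 76 99 131 169; ≤12: 1 1 2 3 5 7 11 15 22 30 42 56 77 100 133 172; ≤13: 1 1 2 3 5 7 11 15 22 30 42 56 77 101 134 174. r_13(15) = 174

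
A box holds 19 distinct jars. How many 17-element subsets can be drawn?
C(19,17) = 19!/(17!×2!) = 171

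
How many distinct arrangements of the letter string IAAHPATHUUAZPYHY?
16! / (2! × 4! × 3! × 2! × 1! × 1! × 1! × 2!) = 18162144000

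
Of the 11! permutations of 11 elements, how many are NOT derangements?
Complement of the derangements. !11 = Σ_{j=0}^{11} (-1)^j·11!/j! = 39916800 - 39916800 + 19958400 - 6652800 + 1663200 - 332640 + 55440 - 7920 + 990 - 110 + 11 - 1 = 14684570. 11! - !11 = 39916800 - 14684570 = 25232230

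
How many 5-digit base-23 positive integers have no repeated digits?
First digit: 22 choices (nonzero). Then descending: 22 × 22 × 21 × 20 × 19 = 3862320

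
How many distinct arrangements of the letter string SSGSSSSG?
8! / (2! × 6!) = 28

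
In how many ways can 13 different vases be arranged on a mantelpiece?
13! = 6227020800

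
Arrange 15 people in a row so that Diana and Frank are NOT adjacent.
Total - adjacent = 15! - (15-1)!×2 = 1307674368000 - 174356582400 = 1133317785600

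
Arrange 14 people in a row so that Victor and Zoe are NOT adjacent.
Total - adjacent = 14! - (14-1)!×2 = 87178291200 - 12454041600 = 74724249600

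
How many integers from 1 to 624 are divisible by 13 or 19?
⌊624/13⌋ + ⌊624/19⌋ - ⌊624/247⌋ = 48 + 32 - 2 = 78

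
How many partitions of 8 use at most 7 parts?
By conjugation, equals partitions of 8 into parts ≤ 7. Let r_j(i) = number of partitions of i into parts ≤ j, for i = 0..8. r_1(i) = 1 for all i; r_j(i) = r_{j-1}(i) + r_j(i-j). Rows j = 2..7: ≤2: 1 1 2 2 3 3 4 4 5; ≤3: 1 1 2 3 4 5 7 8 10; ≤4: 1 1 2 3 5 6 9 11 15; ≤5: 1 1 2 3 5 7 10 13 18; ≤6: 1 1 2 3 5 7 11 14 20; ≤7: 1 1 2 3 5 7 11 15 21. r_7(8) = 21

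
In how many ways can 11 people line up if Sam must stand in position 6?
Fix one position: (11-1)! = 3628800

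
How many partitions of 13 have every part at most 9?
Let r_j(i) = number of partitions of i into parts ≤ j, for i = 0..13. r_1(i) = 1 for all i; r_j(i) = r_{j-1}(i) + r_j(i-j). Rows j = 2..9: ≤2: 1 1 2 2 3 3 4 4 5 5 6 6 7 7; ≤3: 1 1 2 3 4 5 7 8 10 12 14 16 19 21; ≤4: 1 1 2 3 5 6 9 11 15 18 23 27 34 39; ≤5: 1 1 2 3 5 7 10 13 18 23 30 37 47 57; ≤6: 1 1 2 3 5 7 11 14 20 26 35 44 58 71; ≤7: 1 1 2 3 5 7 11 15 21 28 38 49 65 82; ≤8: 1 1 2 3 5 7 11 15 22 29 40 52 70 89; ≤9: 1 1 2 3 5 7 11 15 22 30 41 54 73 94. r_9(13) = 94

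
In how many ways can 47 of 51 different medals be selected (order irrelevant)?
C(51,47) = 51!/(47!×4!) = 249900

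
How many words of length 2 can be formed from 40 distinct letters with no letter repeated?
P(40,2) = 40!/(40-2)! = 1560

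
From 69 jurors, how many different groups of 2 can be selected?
C(69,2) = 69!/(2!×67!) = 2346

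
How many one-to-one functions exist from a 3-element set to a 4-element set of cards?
P(4,3) = 4!/(4-3)! = 24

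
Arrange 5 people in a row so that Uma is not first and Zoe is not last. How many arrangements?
By inclusion-exclusion: 5! - 2×(5-1)! + (5-2)! = 120 - 48 + 6 = 78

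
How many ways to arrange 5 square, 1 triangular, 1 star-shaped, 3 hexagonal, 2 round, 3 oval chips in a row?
15! / (5! × 1! × 1! × 3! × 2! × 3!) = 151351200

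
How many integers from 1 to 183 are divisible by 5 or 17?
⌊183/5⌋ + ⌊183/17⌋ - ⌊183/85⌋ = 36 + 10 - 2 = 44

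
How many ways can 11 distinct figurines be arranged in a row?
11! = 39916800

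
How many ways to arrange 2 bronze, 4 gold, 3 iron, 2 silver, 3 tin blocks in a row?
14! / (2! × 4! × 3! × 2! × 3!) = 25225200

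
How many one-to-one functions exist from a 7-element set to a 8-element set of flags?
P(8,7) = 8!/(8-7)! = 40320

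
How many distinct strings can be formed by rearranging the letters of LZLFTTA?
7! / (1! × 1! × 1! × 2! × 2!) = 1260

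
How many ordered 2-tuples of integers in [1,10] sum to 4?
Coefficient of x^4 in (x + x² + ... + x^10)^2. By inclusion-exclusion on dice exceeding 10: Σ_j (-1)^j C(2,j)·C(4-1-10j, 1) = C(2,0)·C(3,1) = 1·3 = 3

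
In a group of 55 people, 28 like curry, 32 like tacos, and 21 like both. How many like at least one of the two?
|A∪B| = |A| + |B| - |A∩B| = 28 + 32 - 21 = 39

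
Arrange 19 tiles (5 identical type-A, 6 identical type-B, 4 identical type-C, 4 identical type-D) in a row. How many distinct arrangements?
19! / (5! × 6! × 4! × 4!) = 2444321880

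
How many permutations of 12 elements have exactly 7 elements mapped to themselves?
Choose the 7 fixed points C(12,7) = 792, derange the rest: !5 = Σ_{j=0}^{5} (-1)^j·5!/j! = 120 - 120 + 60 - 20 + 5 - 1 = 44. Product = 792 × 44 = 34848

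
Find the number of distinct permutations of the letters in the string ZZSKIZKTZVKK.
12! / (4! × 4! × 1! × 1! × 1! × 1!) = 831600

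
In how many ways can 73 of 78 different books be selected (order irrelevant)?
C(78,73) = 78!/(73!×5!) = 21111090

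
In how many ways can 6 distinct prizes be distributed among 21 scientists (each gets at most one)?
P(21,6) = 21!/(21-6)! = 39070080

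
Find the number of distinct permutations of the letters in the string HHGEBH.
6! / (3! × 1! × 1! × 1!) = 120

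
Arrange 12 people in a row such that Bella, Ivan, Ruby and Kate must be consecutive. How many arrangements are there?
Treat the 4 as one block: (12-4+1)! × 4! = 362880 × 24 = 8709120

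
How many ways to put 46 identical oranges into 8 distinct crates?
C(46+8-1, 8-1) = C(53, 7) = 154143080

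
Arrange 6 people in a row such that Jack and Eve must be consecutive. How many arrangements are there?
Treat the 2 as one block: (6-2+1)! × 2! = 120 × 2 = 240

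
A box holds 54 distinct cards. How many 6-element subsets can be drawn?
C(54,6) = 54!/(6!×48!) = 25827165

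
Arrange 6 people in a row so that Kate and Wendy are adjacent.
Treat as block: (6-1)! × 2! = 120 × 2 = 240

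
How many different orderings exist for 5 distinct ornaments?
5! = 120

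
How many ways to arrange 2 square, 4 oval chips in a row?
6! / (2! × 4!) = 15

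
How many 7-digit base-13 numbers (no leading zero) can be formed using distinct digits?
First digit: 12 choices (nonzero). Then descending: 12 × 12 × 11 × 10 × 9 × 8 × 7 = 7983360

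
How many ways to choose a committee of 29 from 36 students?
C(36,29) = 36!/(29!×7!) = 8347680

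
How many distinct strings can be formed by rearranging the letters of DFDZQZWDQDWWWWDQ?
16! / (3! × 5! × 5! × 1! × 2!) = 121080960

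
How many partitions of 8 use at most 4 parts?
By conjugation, equals partitions of 8 into parts ≤ 4. Let r_j(i) = number of partitions of i into parts ≤ j, for i = 0..8. r_1(i) = 1 for all i; r_j(i) = r_{j-1}(i) + r_j(i-j). Rows j = 2..4: ≤2: 1 1 2 2 3 3 4 4 5; ≤3: 1 1 2 3 4 5 7 8 10; ≤4: 1 1 2 3 5 6 9 11 15. r_4(8) = 15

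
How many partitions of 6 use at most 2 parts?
By conjugation, equals partitions of 6 into parts ≤ 2. Let r_j(i) = number of partitions of i into parts ≤ j, for i = 0..6. r_1(i) = 1 for all i; r_j(i) = r_{j-1}(i) + r_j(i-j). Rows j = 2..2: ≤2: 1 1 2 2 3 3 4. r_2(6) = 4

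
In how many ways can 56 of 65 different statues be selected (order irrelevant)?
C(65,56) = 65!/(56!×9!) = 31966749880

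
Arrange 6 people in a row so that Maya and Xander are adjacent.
Treat as block: (6-1)! × 2! = 120 × 2 = 240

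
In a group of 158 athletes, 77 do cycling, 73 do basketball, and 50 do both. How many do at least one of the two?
|A∪B| = |A| + |B| - |A∩B| = 77 + 73 - 50 = 100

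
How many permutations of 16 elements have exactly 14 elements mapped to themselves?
Choose the 14 fixed points C(16,14) = 120, derange the rest: !2 = Σ_{j=0}^{2} (-1)^j·2!/j! = 2 - 2 + 1 = 1. Product = 120 × 1 = 120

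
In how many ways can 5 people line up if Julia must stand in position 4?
Fix one position: (5-1)! = 24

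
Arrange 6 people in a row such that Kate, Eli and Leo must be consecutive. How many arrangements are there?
Treat the 3 as one block: (6-3+1)! × 3! = 24 × 6 = 144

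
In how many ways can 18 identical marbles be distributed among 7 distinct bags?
C(18+7-1, 7-1) = C(24, 6) = 134596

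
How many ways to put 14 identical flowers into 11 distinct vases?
C(14+11-1, 11-1) = C(24, 10) = 1961256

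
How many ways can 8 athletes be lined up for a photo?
8! = 40320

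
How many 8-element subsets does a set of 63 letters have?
C(63,8) = 63!/(8!×55!) = 3872894697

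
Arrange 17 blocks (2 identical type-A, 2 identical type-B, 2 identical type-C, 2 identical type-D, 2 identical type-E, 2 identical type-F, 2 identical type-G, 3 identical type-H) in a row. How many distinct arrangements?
17! / (2! × 2! × 2! × 2! × 2! × 2! × 2! × 3!) = 463134672000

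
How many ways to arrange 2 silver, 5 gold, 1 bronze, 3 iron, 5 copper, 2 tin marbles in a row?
18! / (2! × 5! × 1! × 3! × 5! × 2!) = 18525386880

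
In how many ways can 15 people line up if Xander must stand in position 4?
Fix one position: (15-1)! = 87178291200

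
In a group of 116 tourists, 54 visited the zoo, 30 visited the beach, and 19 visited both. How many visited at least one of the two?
|A∪B| = |A| + |B| - |A∩B| = 54 + 30 - 19 = 65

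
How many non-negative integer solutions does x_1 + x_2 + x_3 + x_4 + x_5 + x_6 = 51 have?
C(51+6-1, 6-1) = C(56, 5) = 3819816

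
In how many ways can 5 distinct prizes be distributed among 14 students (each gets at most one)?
P(14,5) = 14!/(14-5)! = 240240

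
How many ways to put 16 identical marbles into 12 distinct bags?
C(16+12-1, 12-1) = C(27, 11) = 13037895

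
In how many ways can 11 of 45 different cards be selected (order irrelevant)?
C(45,11) = 45!/(11!×34!) = 10150595910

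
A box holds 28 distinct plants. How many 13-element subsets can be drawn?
C(28,13) = 28!/(13!×15!) = 37442160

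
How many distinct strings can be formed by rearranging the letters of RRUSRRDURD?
10! / (2! × 1! × 5! × 2!) = 7560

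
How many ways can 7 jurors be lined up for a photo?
7! = 5040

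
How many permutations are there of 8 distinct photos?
8! = 40320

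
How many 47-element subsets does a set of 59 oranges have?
C(59,47) = 59!/(47!×12!) = 1119487075980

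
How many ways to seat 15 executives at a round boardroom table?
Circular: fix one position, arrange the rest. (15-1)! = 87178291200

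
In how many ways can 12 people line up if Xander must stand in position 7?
Fix one position: (12-1)! = 39916800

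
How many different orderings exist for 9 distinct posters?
9! = 362880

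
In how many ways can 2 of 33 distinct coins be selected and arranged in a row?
P(33,2) = 33!/(33-2)! = 1056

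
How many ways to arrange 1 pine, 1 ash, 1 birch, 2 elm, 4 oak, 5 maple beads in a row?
14! / (1! × 1! × 1! × 2! × 4! × 5!) = 15135120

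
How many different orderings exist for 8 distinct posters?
8! = 40320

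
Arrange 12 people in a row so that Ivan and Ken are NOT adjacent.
Total - adjacent = 12! - (12-1)!×2 = 479001600 - 79833600 = 399168000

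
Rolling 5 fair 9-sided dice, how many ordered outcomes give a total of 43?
Coefficient of x^43 in (x + x² + ... + x^9)^5. By inclusion-exclusion on dice exceeding 9: Σ_j (-1)^j C(5,j)·C(43-1-9j, 4) = C(5,0)·C(42,4) - C(5,1)·C(33,4) + C(5,2)·C(24,4) - C(5,3)·C(15,4) + C(5,4)·C(6,4) = 1·111930 - 5·40920 + 10·10626 - 10·1365 + 5·15 = 15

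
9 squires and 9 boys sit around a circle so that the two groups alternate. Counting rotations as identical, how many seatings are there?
Fix one of the squires: (9-1)! ways for the remaining squires, × 9! ways for the boys = 40320 × 362880 = 14631321600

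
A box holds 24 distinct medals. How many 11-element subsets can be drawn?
C(24,11) = 24!/(11!×13!) = 2496144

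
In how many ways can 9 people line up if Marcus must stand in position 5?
Fix one position: (9-1)! = 40320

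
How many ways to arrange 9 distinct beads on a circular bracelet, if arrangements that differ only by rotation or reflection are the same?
(9-1)!/2 = 40320/2 = 20160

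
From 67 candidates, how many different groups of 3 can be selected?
C(67,3) = 67!/(3!×64!) = 47905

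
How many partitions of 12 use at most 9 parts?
By conjugation, equals partitions of 12 into parts ≤ 9. Let r_j(i) = number of partitions of i into parts ≤ j, for i = 0..12. r_1(i) = 1 for all i; r_j(i) = r_{j-1}(i) + r_j(i-j). Rows j = 2..9: ≤2: 1 1 2 2 3 3 4 4 5 5 6 6 7; ≤3: 1 1 2 3 4 5 7 8 10 12 14 16 19; ≤4: 1 1 2 3 5 6 9 11 15 18 23 27 34; ≤5: 1 1 2 3 5 7 10 13 18 23 30 37 47; ≤6: 1 1 2 3 5 7 11 14 20 26 35 44 58; ≤7: 1 1 2 3 5 7 11 15 21 28 38 49 65; ≤8: 1 1 2 3 5 7 11 15 22 29 40 52 70; ≤9: 1 1 2 3 5 7 11 15 22 30 41 54 73. r_9(12) = 73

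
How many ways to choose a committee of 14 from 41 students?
C(41,14) = 41!/(14!×27!) = 35240152720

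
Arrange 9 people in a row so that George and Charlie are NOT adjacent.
Total - adjacent = 9! - (9-1)!×2 = 362880 - 80640 = 282240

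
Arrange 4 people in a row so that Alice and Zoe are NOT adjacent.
Total - adjacent = 4! - (4-1)!×2 = 24 - 12 = 12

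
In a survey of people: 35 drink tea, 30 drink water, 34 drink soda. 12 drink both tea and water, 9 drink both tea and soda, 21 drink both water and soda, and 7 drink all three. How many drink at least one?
|A∪B∪C| = 35+30+34-12-9-21+7 = 64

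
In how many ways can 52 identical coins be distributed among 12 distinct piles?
C(52+12-1, 12-1) = C(63, 11) = 615790256823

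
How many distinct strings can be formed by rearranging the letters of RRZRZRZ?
7! / (4! × 3!) = 35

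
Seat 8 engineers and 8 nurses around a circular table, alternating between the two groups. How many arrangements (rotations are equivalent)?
Fix one of the engineers: (8-1)! ways for the remaining engineers, × 8! ways for the nurses = 5040 × 40320 = 203212800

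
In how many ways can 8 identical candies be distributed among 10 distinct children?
C(8+10-1, 10-1) = C(17, 9) = 24310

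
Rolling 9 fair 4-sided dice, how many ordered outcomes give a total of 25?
Coefficient of x^25 in (x + x² + ... + x^4)^9. By inclusion-exclusion on dice exceeding 4: Σ_j (-1)^j C(9,j)·C(25-1-4j, 8) = C(9,0)·C(24,8) - C(9,1)·C(20,8) + C(9,2)·C(16,8) - C(9,3)·C(12,8) + C(9,4)·C(8,8) = 1·735471 - 9·125970 + 36·12870 - 84·495 + 126·1 = 23607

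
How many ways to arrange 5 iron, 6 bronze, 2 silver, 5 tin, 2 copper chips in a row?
20! / (5! × 6! × 2! × 5! × 2!) = 58663725120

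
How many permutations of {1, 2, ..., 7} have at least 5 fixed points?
Exactly j fixed points: C(7,j)·!(7-j); sum over j ≥ 5 (derangement numbers via !m = (m-1)·(!(m-1) + !(m-2)): !0..!2 = 1, 0, 1). Σ_{j=5}^{7} C(7,j)·!(7-j) = C(7,5)·!2 + C(7,6)·!1 + C(7,7)·!0 = 21·1 + 7·0 + 1·1 = 22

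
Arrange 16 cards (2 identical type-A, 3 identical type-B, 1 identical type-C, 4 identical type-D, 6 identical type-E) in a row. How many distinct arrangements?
16! / (2! × 3! × 1! × 4! × 6!) = 100900800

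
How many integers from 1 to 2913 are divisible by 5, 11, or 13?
⌊2913/5⌋+⌊2913/11⌋+⌊2913/13⌋ - ⌊2913/55⌋-⌊2913/65⌋-⌊2913/143⌋ + ⌊2913/715⌋ = 582+264+224 - 52-44-20 + 4 = 958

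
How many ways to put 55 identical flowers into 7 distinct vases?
C(55+7-1, 7-1) = C(61, 6) = 55525372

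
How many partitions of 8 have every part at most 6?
Let r_j(i) = number of partitions of i into parts ≤ j, for i = 0..8. r_1(i) = 1 for all i; r_j(i) = r_{j-1}(i) + r_j(i-j). Rows j = 2..6: ≤2: 1 1 2 2 3 3 4 4 5; ≤3: 1 1 2 3 4 5 7 8 10; ≤4: 1 1 2 3 5 6 9 11 15; ≤5: 1 1 2 3 5 7 10 13 18; ≤6: 1 1 2 3 5 7 11 14 20. r_6(8) = 20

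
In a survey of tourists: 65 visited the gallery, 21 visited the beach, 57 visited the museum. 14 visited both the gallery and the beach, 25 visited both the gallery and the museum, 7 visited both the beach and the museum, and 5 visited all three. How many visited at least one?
|A∪B∪C| = 65+21+57-14-25-7+5 = 102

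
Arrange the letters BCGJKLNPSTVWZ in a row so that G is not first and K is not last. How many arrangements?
By inclusion-exclusion: 13! - 2×(13-1)! + (13-2)! = 6227020800 - 958003200 + 39916800 = 5308934400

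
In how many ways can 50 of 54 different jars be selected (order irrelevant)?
C(54,50) = 54!/(50!×4!) = 316251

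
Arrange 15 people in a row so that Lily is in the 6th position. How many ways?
Fix one position: (15-1)! = 87178291200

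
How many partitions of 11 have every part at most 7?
Let r_j(i) = number of partitions of i into parts ≤ j, for i = 0..11. r_1(i) = 1 for all i; r_j(i) = r_{j-1}(i) + r_j(i-j). Rows j = 2..7: ≤2: 1 1 2 2 3 3 4 4 5 5 6 6; ≤3: 1 1 2 3 4 5 7 8 10 12 14 16; ≤4: 1 1 2 3 5 6 9 11 15 18 23 27; ≤5: 1 1 2 3 5 7 10 13 18 23 30 37; ≤6: 1 1 2 3 5 7 11 14 20 26 35 44; ≤7: 1 1 2 3 5 7 11 15 21 28 38 49. r_7(11) = 49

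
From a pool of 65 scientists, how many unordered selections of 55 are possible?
C(65,55) = 65!/(55!×10!) = 179013799328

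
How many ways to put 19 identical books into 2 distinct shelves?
C(19+2-1, 2-1) = C(20, 1) = 20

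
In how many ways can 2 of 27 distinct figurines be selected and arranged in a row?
P(27,2) = 27!/(27-2)! = 702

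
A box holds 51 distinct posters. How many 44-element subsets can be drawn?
C(51,44) = 51!/(44!×7!) = 115775100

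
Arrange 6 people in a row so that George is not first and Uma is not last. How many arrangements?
By inclusion-exclusion: 6! - 2×(6-1)! + (6-2)! = 720 - 240 + 24 = 504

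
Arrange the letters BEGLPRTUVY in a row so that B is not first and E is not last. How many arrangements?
By inclusion-exclusion: 10! - 2×(10-1)! + (10-2)! = 3628800 - 725760 + 40320 = 2943360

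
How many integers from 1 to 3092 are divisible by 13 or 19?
⌊3092/13⌋ + ⌊3092/19⌋ - ⌊3092/247⌋ = 237 + 162 - 12 = 387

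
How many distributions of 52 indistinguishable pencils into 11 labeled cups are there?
C(52+11-1, 11-1) = C(62, 10) = 107518933731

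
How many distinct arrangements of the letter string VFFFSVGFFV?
10! / (3! × 1! × 1! × 5!) = 5040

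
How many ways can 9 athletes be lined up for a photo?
9! = 362880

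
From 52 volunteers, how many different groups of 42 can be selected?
C(52,42) = 52!/(42!×10!) = 15820024220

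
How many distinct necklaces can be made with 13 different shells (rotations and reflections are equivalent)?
(13-1)!/2 = 479001600/2 = 239500800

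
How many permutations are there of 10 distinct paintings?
10! = 3628800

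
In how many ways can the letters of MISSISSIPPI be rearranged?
11! / (1! × 4! × 4! × 2!) = 34650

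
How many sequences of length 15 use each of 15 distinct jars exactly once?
15! = 1307674368000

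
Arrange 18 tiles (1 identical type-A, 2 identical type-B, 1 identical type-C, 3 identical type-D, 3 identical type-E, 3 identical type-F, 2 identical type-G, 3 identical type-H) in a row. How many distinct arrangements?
18! / (1! × 2! × 1! × 3! × 3! × 3! × 2! × 3!) = 1235025792000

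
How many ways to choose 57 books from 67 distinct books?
C(67,57) = 67!/(57!×10!) = 247994680648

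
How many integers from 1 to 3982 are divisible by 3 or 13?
⌊3982/3⌋ + ⌊3982/13⌋ - ⌊3982/39⌋ = 1327 + 306 - 102 = 1531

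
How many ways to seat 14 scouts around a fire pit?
Circular: fix one position, arrange the rest. (14-1)! = 6227020800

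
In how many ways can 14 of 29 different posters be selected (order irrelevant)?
C(29,14) = 29!/(14!×15!) = 77558760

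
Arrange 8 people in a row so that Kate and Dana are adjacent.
Treat as block: (8-1)! × 2! = 5040 × 2 = 10080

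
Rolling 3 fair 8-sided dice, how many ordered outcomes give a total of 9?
Coefficient of x^9 in (x + x² + ... + x^8)^3. By inclusion-exclusion on dice exceeding 8: Σ_j (-1)^j C(3,j)·C(9-1-8j, 2) = C(3,0)·C(8,2) = 1·28 = 28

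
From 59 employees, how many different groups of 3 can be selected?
C(59,3) = 59!/(3!×56!) = 32509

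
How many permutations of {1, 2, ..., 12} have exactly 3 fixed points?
Choose the 3 fixed points C(12,3) = 220, derange the rest: !9 = Σ_{j=0}^{9} (-1)^j·9!/j! = 362880 - 362880 + 181440 - 60480 + 15120 - 3024 + 504 - 72 + 9 - 1 = 133496. Product = 220 × 133496 = 29369120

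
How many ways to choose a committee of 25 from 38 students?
C(38,25) = 38!/(25!×13!) = 5414950296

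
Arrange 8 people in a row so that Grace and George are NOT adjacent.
Total - adjacent = 8! - (8-1)!×2 = 40320 - 10080 = 30240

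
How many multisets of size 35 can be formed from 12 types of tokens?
C(35+12-1, 12-1) = C(46, 11) = 13340783196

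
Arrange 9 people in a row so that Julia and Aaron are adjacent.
Treat as block: (9-1)! × 2! = 40320 × 2 = 80640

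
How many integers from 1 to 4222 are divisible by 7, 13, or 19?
⌊4222/7⌋+⌊4222/13⌋+⌊4222/19⌋ - ⌊4222/91⌋-⌊4222/133⌋-⌊4222/247⌋ + ⌊4222/1729⌋ = 603+324+222 - 46-31-17 + 2 = 1057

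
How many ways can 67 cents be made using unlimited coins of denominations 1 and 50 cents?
Coefficient of x^67 in 1/(1-x^1) · 1/(1-x^50). Use j coins of 50 for j = 0..⌊67/50⌋ = 1, the rest in 1s: 1 + 1 = 2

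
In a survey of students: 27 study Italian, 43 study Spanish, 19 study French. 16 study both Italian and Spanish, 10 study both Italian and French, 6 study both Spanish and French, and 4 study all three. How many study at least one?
|A∪B∪C| = 27+43+19-16-10-6+4 = 61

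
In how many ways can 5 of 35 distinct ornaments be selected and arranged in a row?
P(35,5) = 35!/(35-5)! = 38955840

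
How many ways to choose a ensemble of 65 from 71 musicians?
C(71,65) = 71!/(65!×6!) = 143218999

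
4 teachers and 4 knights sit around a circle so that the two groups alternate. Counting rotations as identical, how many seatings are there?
Fix one of the teachers: (4-1)! ways for the remaining teachers, × 4! ways for the knights = 6 × 24 = 144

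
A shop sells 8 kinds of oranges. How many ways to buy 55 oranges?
C(55+8-1, 8-1) = C(62, 7) = 491796152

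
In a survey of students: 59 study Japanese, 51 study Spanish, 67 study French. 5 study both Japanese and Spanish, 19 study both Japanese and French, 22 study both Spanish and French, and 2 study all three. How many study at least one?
|A∪B∪C| = 59+51+67-5-19-22+2 = 133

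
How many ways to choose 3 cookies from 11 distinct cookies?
C(11,3) = 11!/(3!×8!) = 165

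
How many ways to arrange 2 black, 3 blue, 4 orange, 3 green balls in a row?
12! / (2! × 3! × 4! × 3!) = 277200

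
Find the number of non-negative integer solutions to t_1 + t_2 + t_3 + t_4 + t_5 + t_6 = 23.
C(23+6-1, 6-1) = C(28, 5) = 98280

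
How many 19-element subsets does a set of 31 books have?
C(31,19) = 31!/(19!×12!) = 141120525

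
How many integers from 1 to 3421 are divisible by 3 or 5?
⌊3421/3⌋ + ⌊3421/5⌋ - ⌊3421/15⌋ = 1140 + 684 - 228 = 1596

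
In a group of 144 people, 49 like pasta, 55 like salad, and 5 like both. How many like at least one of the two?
|A∪B| = |A| + |B| - |A∩B| = 49 + 55 - 5 = 99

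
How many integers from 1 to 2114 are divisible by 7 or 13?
⌊2114/7⌋ + ⌊2114/13⌋ - ⌊2114/91⌋ = 302 + 162 - 23 = 441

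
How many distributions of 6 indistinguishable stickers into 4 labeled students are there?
C(6+4-1, 4-1) = C(9, 3) = 84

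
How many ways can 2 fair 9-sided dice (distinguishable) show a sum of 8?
Coefficient of x^8 in (x + x² + ... + x^9)^2. By inclusion-exclusion on dice exceeding 9: Σ_j (-1)^j C(2,j)·C(8-1-9j, 1) = C(2,0)·C(7,1) = 1·7 = 7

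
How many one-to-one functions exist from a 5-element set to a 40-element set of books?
P(40,5) = 40!/(40-5)! = 78960960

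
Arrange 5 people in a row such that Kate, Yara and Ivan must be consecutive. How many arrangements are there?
Treat the 3 as one block: (5-3+1)! × 3! = 6 × 6 = 36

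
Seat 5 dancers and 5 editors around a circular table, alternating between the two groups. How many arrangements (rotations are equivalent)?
Fix one of the dancers: (5-1)! ways for the remaining dancers, × 5! ways for the editors = 24 × 120 = 2880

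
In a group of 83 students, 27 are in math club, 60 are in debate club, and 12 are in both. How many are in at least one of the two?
|A∪B| = |A| + |B| - |A∩B| = 27 + 60 - 12 = 75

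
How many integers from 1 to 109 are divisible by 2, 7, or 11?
⌊109/2⌋+⌊109/7⌋+⌊109/11⌋ - ⌊109/14⌋-⌊109/22⌋-⌊109/77⌋ + ⌊109/154⌋ = 54+15+9 - 7-4-1 + 0 = 66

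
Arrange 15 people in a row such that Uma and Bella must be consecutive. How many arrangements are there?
Treat the 2 as one block: (15-2+1)! × 2! = 87178291200 × 2 = 174356582400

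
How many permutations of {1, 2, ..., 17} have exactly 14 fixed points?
Choose the 14 fixed points C(17,14) = 680, derange the rest: !3 = Σ_{j=0}^{3} (-1)^j·3!/j! = 6 - 6 + 3 - 1 = 2. Product = 680 × 2 = 1360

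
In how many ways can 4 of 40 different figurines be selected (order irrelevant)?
C(40,4) = 40!/(4!×36!) = 91390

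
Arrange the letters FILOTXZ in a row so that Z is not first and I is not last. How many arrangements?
By inclusion-exclusion: 7! - 2×(7-1)! + (7-2)! = 5040 - 1440 + 120 = 3720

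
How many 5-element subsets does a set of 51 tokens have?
C(51,5) = 51!/(5!×46!) = 2349060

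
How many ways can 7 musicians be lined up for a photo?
7! = 5040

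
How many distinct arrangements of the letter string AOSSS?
5! / (1! × 3! × 1!) = 20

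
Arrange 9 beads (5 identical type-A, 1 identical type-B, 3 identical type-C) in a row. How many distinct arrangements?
9! / (5! × 1! × 3!) = 504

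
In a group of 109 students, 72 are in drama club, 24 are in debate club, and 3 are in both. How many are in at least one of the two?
|A∪B| = |A| + |B| - |A∩B| = 72 + 24 - 3 = 93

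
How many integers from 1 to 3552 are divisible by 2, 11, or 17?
⌊3552/2⌋+⌊3552/11⌋+⌊3552/17⌋ - ⌊3552/22⌋-⌊3552/34⌋-⌊3552/187⌋ + ⌊3552/374⌋ = 1776+322+208 - 161-104-18 + 9 = 2032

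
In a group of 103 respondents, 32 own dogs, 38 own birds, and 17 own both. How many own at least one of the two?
|A∪B| = |A| + |B| - |A∩B| = 32 + 38 - 17 = 53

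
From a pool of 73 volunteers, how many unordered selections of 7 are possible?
C(73,7) = 73!/(7!×66!) = 1629348612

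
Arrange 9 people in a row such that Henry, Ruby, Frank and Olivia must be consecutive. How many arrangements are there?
Treat the 4 as one block: (9-4+1)! × 4! = 720 × 24 = 17280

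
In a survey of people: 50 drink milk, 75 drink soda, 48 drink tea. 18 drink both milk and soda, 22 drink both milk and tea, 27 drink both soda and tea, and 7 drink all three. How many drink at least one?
|A∪B∪C| = 50+75+48-18-22-27+7 = 113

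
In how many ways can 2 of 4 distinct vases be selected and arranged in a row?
P(4,2) = 4!/(4-2)! = 12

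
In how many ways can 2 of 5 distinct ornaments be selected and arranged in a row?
P(5,2) = 5!/(5-2)! = 20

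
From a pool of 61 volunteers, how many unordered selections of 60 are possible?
C(61,60) = 61!/(60!×1!) = 61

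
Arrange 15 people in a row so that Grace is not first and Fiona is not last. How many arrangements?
By inclusion-exclusion: 15! - 2×(15-1)! + (15-2)! = 1307674368000 - 174356582400 + 6227020800 = 1139544806400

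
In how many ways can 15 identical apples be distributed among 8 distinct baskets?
C(15+8-1, 8-1) = C(22, 7) = 170544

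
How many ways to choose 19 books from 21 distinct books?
C(21,19) = 21!/(19!×2!) = 210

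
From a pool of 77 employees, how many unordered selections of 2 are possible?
C(77,2) = 77!/(2!×75!) = 2926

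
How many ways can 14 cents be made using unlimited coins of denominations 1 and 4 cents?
Coefficient of x^14 in 1/(1-x^1) · 1/(1-x^4). Use j coins of 4 for j = 0..⌊14/4⌋ = 3, the rest in 1s: 3 + 1 = 4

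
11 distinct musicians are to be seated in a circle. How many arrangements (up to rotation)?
Circular: fix one position, arrange the rest. (11-1)! = 3628800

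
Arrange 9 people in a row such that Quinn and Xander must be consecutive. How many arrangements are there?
Treat the 2 as one block: (9-2+1)! × 2! = 40320 × 2 = 80640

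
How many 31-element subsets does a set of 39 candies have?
C(39,31) = 39!/(31!×8!) = 61523748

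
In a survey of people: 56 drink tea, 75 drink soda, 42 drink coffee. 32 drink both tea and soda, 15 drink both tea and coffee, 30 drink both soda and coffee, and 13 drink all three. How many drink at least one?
|A∪B∪C| = 56+75+42-32-15-30+13 = 109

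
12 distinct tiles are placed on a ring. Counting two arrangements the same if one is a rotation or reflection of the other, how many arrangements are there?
(12-1)!/2 = 39916800/2 = 19958400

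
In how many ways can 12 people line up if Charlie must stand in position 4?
Fix one position: (12-1)! = 39916800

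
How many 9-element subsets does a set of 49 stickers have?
C(49,9) = 49!/(9!×40!) = 2054455634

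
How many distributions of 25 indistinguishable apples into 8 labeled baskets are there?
C(25+8-1, 8-1) = C(32, 7) = 3365856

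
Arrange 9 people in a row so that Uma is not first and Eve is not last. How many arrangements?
By inclusion-exclusion: 9! - 2×(9-1)! + (9-2)! = 362880 - 80640 + 5040 = 287280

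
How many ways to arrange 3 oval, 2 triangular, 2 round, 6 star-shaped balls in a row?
13! / (3! × 2! × 2! × 6!) = 360360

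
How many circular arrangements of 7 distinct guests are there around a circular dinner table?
Circular: fix one position, arrange the rest. (7-1)! = 720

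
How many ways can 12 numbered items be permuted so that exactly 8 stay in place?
Choose the 8 fixed points C(12,8) = 495, derange the rest: !4 = Σ_{j=0}^{4} (-1)^j·4!/j! = 24 - 24 + 12 - 4 + 1 = 9. Product = 495 × 9 = 4455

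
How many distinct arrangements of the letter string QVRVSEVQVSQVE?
13! / (3! × 5! × 2! × 1! × 2!) = 2162160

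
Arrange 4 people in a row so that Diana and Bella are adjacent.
Treat as block: (4-1)! × 2! = 6 × 2 = 12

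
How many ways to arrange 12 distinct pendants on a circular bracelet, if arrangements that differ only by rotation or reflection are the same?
(12-1)!/2 = 39916800/2 = 19958400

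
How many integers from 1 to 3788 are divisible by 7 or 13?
⌊3788/7⌋ + ⌊3788/13⌋ - ⌊3788/91⌋ = 541 + 291 - 41 = 791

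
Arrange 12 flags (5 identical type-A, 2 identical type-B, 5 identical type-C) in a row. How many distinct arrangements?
12! / (5! × 2! × 5!) = 16632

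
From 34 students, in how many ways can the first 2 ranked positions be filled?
P(34,2) = 34!/(34-2)! = 1122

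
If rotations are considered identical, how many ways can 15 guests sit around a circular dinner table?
Circular: fix one position, arrange the rest. (15-1)! = 87178291200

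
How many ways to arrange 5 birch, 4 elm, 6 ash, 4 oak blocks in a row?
19! / (5! × 4! × 6! × 4!) = 2444321880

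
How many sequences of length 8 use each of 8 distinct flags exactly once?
8! = 40320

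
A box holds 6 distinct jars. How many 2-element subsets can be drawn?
C(6,2) = 6!/(2!×4!) = 15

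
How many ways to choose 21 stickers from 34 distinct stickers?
C(34,21) = 34!/(21!×13!) = 927983760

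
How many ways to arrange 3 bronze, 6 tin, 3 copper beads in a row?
12! / (3! × 6! × 3!) = 18480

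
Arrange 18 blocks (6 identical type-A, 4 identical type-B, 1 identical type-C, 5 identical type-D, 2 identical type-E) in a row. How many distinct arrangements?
18! / (6! × 4! × 1! × 5! × 2!) = 1543782240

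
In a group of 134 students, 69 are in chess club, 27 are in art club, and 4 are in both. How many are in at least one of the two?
|A∪B| = |A| + |B| - |A∩B| = 69 + 27 - 4 = 92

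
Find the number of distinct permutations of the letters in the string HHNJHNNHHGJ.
11! / (5! × 3! × 2! × 1!) = 27720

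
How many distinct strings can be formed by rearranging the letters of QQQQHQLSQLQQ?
12! / (8! × 1! × 2! × 1!) = 5940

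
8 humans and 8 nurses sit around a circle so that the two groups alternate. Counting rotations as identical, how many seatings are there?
Fix one of the humans: (8-1)! ways for the remaining humans, × 8! ways for the nurses = 5040 × 40320 = 203212800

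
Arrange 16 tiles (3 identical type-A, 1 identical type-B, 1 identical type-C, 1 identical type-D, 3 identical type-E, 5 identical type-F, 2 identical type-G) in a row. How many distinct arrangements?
16! / (3! × 1! × 1! × 1! × 3! × 5! × 2!) = 2421619200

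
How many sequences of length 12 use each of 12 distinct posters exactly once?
12! = 479001600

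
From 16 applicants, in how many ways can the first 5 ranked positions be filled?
P(16,5) = 16!/(16-5)! = 524160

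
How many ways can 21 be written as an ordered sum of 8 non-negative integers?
C(21+8-1, 8-1) = C(28, 7) = 1184040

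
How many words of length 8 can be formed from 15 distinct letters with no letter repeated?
P(15,8) = 15!/(15-8)! = 259459200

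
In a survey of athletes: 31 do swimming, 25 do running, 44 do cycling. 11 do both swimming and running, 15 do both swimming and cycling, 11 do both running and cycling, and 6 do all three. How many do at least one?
|A∪B∪C| = 31+25+44-11-15-11+6 = 69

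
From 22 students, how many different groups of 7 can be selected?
C(22,7) = 22!/(7!×15!) = 170544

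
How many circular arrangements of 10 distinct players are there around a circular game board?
Circular: fix one position, arrange the rest. (10-1)! = 362880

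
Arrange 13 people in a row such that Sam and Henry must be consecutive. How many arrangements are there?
Treat the 2 as one block: (13-2+1)! × 2! = 479001600 × 2 = 958003200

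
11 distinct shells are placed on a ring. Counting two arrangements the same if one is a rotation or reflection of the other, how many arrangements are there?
(11-1)!/2 = 3628800/2 = 1814400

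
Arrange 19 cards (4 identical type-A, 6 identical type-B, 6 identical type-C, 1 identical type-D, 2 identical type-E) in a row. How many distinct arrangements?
19! / (4! × 6! × 6! × 1! × 2!) = 4888643760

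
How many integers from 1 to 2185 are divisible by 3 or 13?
⌊2185/3⌋ + ⌊2185/13⌋ - ⌊2185/39⌋ = 728 + 168 - 56 = 840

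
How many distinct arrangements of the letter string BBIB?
4! / (3! × 1!) = 4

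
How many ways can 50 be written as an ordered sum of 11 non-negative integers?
C(50+11-1, 11-1) = C(60, 10) = 75394027566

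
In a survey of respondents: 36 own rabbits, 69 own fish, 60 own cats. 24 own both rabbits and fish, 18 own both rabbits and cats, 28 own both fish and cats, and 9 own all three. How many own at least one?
|A∪B∪C| = 36+69+60-24-18-28+9 = 104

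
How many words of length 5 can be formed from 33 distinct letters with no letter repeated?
P(33,5) = 33!/(33-5)! = 28480320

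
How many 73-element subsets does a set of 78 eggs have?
C(78,73) = 78!/(73!×5!) = 21111090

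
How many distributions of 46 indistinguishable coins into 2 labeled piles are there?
C(46+2-1, 2-1) = C(47, 1) = 47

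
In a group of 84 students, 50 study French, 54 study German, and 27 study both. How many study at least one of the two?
|A∪B| = |A| + |B| - |A∩B| = 50 + 54 - 27 = 77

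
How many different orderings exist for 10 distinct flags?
10! = 3628800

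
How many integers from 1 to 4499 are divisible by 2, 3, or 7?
⌊4499/2⌋+⌊4499/3⌋+⌊4499/7⌋ - ⌊4499/6⌋-⌊4499/14⌋-⌊4499/21⌋ + ⌊4499/42⌋ = 2249+1499+642 - 749-321-214 + 107 = 3213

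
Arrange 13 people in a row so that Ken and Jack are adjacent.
Treat as block: (13-1)! × 2! = 479001600 × 2 = 958003200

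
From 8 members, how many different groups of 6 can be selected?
C(8,6) = 8!/(6!×2!) = 28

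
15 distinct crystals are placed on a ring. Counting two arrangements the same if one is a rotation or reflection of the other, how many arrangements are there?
(15-1)!/2 = 87178291200/2 = 43589145600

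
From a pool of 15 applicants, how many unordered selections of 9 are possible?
C(15,9) = 15!/(9!×6!) = 5005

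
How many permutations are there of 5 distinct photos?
5! = 120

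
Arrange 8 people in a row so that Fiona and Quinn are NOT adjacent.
Total - adjacent = 8! - (8-1)!×2 = 40320 - 10080 = 30240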